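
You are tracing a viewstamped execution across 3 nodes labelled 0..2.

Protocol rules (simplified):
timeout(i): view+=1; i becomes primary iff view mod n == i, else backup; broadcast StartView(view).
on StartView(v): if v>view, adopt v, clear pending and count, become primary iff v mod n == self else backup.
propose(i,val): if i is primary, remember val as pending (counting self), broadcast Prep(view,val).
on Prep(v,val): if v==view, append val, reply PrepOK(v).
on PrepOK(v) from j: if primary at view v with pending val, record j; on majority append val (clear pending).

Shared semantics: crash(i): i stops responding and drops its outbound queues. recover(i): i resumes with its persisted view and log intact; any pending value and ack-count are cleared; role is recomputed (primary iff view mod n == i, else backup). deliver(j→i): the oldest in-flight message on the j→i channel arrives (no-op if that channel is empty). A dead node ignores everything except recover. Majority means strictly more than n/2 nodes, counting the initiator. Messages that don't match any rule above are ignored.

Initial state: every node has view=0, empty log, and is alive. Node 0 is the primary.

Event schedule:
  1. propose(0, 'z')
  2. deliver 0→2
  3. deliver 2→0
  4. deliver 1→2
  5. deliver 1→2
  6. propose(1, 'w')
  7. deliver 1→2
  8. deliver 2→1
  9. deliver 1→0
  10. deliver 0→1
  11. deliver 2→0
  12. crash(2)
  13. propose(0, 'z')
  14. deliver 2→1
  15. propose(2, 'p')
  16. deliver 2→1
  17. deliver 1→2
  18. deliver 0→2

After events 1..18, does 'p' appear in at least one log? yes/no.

no

step 1 propose(0,'z'): —
step 2 deliver 0→2: 2={back,v=0,log=z}
step 3 deliver 2→0: 0={prim,v=0,log=z}
step 4 deliver 1→2: —
step 5 deliver 1→2: —
step 6 propose(1,'w'): —
step 7 deliver 1→2: —
step 8 deliver 2→1: —
step 9 deliver 1→0: —
step 10 deliver 0→1: 1={back,v=0,log=z}
step 11 deliver 2→0: —
step 12 crash(2): 2={✗back,v=0,log=z}
step 13 propose(0,'z'): —
step 14 deliver 2→1: —
step 15 propose(2,'p'): —
step 16 deliver 2→1: —
step 17 deliver 1→2: —
step 18 deliver 0→2: —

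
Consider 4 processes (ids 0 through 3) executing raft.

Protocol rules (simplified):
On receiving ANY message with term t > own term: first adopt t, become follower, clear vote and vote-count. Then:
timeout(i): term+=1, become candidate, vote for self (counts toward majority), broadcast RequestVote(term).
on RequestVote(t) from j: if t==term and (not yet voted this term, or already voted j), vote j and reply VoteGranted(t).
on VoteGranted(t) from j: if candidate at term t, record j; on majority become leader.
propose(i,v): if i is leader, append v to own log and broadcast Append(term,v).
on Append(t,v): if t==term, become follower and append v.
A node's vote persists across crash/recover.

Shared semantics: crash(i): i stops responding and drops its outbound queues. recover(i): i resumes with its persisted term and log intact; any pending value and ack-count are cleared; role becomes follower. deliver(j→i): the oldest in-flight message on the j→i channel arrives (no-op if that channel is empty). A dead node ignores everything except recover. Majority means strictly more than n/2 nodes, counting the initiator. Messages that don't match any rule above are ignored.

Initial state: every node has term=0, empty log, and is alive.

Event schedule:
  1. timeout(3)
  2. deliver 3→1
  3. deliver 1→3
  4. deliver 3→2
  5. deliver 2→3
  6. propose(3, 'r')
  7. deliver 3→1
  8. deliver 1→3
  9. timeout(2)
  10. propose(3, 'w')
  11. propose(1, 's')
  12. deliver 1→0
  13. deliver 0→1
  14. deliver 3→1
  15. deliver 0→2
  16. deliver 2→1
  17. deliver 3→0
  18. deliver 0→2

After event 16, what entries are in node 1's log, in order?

step 1 timeout(3): 3={cand,t=1,log=-}
step 2 deliver 3→1: 1={foll,t=1,log=-}
step 3 deliver 1→3: —
step 4 deliver 3→2: 2={foll,t=1,log=-}
step 5 deliver 2→3: 3={lead,t=1,log=-}
step 6 propose(3,'r'): 3={lead,t=1,log=r}
step 7 deliver 3→1: 1={foll,t=1,log=r}
step 8 deliver 1→3: —
step 9 timeout(2): 2={cand,t=2,log=-}
step 10 propose(3,'w'): 3={lead,t=1,log=r,w}
step 11 propose(1,'s'): —
step 12 deliver 1→0: —
step 13 deliver 0→1: —
step 14 deliver 3→1: 1={foll,t=1,log=r,w}
step 15 deliver 0→2: —
step 16 deliver 2→1: 1={foll,t=2,log=r,w}

r,w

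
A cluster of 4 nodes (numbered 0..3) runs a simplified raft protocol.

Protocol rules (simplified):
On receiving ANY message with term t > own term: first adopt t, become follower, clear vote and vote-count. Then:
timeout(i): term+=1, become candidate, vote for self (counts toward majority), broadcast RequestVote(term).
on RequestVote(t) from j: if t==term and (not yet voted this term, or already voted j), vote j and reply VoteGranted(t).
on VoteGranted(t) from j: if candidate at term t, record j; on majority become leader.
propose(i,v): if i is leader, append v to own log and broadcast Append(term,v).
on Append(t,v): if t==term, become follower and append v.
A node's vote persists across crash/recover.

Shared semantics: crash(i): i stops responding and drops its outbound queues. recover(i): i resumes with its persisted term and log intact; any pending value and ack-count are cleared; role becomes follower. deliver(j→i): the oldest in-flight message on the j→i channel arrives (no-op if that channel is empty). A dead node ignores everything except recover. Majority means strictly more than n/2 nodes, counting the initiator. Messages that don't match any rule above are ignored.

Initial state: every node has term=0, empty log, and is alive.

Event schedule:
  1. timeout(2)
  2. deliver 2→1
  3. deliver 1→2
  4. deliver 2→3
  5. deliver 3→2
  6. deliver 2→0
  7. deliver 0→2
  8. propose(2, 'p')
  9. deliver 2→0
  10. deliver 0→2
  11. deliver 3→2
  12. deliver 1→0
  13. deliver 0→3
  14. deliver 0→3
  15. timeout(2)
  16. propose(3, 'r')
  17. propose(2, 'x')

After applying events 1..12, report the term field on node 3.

step 1 timeout(2): 2={cand,t=1,log=-}
step 2 deliver 2→1: 1={foll,t=1,log=-}
step 3 deliver 1→2: —
step 4 deliver 2→3: 3={foll,t=1,log=-}
step 5 deliver 3→2: 2={lead,t=1,log=-}
step 6 deliver 2→0: 0={foll,t=1,log=-}
step 7 deliver 0→2: —
step 8 propose(2,'p'): 2={lead,t=1,log=p}
step 9 deliver 2→0: 0={foll,t=1,log=p}
step 10 deliver 0→2: —
step 11 deliver 3→2: —
step 12 deliver 1→0: —

1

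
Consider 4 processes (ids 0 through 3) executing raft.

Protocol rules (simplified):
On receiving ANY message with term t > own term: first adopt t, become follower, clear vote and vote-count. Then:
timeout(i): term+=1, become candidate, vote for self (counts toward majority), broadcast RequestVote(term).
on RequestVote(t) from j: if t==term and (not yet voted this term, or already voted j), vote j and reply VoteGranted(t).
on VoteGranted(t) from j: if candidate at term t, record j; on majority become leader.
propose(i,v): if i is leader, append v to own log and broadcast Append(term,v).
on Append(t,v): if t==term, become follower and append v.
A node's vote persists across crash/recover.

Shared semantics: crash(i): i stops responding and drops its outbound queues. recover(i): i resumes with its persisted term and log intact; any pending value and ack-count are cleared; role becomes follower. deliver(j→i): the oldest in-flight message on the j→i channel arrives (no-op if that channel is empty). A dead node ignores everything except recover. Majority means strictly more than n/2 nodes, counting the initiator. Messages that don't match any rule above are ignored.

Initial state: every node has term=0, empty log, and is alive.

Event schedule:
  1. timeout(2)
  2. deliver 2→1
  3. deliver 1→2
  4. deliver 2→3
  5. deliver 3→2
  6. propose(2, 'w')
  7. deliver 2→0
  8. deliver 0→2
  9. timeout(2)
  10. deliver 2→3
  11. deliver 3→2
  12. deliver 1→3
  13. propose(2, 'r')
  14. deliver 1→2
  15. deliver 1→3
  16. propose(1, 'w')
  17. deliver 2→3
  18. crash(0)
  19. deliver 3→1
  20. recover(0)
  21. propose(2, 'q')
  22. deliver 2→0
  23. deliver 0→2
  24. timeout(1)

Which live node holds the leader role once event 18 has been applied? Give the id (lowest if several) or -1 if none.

after 1 — timeout(2): n2:cand/t1/[-]
after 2 — deliver 2→1: n1:foll/t1/[-]
after 3 — deliver 1→2: ·
after 4 — deliver 2→3: n3:foll/t1/[-]
after 5 — deliver 3→2: n2:lead/t1/[-]
after 6 — propose(2,'w'): n2:lead/t1/[w]
after 7 — deliver 2→0: n0:foll/t1/[-]
after 8 — deliver 0→2: ·
after 9 — timeout(2): n2:cand/t2/[w]
after 10 — deliver 2→3: n3:foll/t1/[w]
after 11 — deliver 3→2: ·
after 12 — deliver 1→3: ·
after 13 — propose(2,'r'): ·
after 14 — deliver 1→2: ·
after 15 — deliver 1→3: ·
after 16 — propose(1,'w'): ·
after 17 — deliver 2→3: n3:foll/t2/[w]
after 18 — crash(0): n0:✗foll/t1/[-]

-1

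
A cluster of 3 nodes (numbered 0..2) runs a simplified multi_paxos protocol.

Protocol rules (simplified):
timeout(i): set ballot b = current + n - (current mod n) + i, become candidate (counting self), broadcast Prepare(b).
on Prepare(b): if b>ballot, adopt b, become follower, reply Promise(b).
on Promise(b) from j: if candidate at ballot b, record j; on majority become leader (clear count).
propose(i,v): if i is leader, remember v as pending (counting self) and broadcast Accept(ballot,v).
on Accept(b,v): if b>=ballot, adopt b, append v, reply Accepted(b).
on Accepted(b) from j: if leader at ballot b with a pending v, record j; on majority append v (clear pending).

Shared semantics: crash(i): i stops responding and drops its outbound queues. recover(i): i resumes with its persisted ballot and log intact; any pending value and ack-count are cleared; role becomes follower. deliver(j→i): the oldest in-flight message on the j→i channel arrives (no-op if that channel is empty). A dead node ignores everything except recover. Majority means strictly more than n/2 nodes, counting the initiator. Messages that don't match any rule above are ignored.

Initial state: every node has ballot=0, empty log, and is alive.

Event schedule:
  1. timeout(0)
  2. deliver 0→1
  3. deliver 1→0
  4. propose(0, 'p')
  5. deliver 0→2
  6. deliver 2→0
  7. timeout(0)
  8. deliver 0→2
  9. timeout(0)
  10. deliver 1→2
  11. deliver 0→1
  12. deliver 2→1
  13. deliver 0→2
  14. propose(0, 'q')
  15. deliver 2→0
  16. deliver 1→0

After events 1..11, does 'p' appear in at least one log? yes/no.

yes

after 1 — timeout(0): n0:cand/b3/[-]
after 2 — deliver 0→1: n1:foll/b3/[-]
after 3 — deliver 1→0: n0:lead/b3/[-]
after 4 — propose(0,'p'): ·
after 5 — deliver 0→2: n2:foll/b3/[-]
after 6 — deliver 2→0: ·
after 7 — timeout(0): n0:cand/b6/[-]
after 8 — deliver 0→2: n2:foll/b3/[p]
after 9 — timeout(0): n0:cand/b9/[-]
after 10 — deliver 1→2: ·
after 11 — deliver 0→1: n1:foll/b3/[p]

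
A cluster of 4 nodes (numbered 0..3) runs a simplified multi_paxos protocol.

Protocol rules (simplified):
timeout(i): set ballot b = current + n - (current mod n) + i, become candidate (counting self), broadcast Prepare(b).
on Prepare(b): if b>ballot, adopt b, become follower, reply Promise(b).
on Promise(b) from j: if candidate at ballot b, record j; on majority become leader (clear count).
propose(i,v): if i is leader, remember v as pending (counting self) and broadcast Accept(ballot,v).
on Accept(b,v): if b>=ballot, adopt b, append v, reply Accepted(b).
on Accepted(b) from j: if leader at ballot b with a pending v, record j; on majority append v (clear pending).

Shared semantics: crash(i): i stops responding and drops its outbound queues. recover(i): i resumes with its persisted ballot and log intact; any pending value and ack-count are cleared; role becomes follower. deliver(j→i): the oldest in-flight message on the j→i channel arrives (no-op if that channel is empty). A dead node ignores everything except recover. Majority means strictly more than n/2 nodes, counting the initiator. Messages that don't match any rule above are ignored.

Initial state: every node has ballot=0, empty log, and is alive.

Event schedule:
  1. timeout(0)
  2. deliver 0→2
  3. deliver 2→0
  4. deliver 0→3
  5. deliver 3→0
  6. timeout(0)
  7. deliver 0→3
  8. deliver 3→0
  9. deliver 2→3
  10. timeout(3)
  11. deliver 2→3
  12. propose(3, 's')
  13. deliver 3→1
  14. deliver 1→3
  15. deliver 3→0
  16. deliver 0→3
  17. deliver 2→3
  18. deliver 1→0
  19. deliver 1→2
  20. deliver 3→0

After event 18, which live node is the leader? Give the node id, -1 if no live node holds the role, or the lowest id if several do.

3

[1] timeout(0) → N0(cand b4 [-])
[2] deliver 0→2 → N2(foll b4 [-])
[3] deliver 2→0 → ∅
[4] deliver 0→3 → N3(foll b4 [-])
[5] deliver 3→0 → N0(lead b4 [-])
[6] timeout(0) → N0(cand b8 [-])
[7] deliver 0→3 → N3(foll b8 [-])
[8] deliver 3→0 → ∅
[9] deliver 2→3 → ∅
[10] timeout(3) → N3(cand b15 [-])
[11] deliver 2→3 → ∅
[12] propose(3,'s') → ∅
[13] deliver 3→1 → N1(foll b15 [-])
[14] deliver 1→3 → ∅
[15] deliver 3→0 → N0(foll b15 [-])
[16] deliver 0→3 → N3(lead b15 [-])
[17] deliver 2→3 → ∅
[18] deliver 1→0 → ∅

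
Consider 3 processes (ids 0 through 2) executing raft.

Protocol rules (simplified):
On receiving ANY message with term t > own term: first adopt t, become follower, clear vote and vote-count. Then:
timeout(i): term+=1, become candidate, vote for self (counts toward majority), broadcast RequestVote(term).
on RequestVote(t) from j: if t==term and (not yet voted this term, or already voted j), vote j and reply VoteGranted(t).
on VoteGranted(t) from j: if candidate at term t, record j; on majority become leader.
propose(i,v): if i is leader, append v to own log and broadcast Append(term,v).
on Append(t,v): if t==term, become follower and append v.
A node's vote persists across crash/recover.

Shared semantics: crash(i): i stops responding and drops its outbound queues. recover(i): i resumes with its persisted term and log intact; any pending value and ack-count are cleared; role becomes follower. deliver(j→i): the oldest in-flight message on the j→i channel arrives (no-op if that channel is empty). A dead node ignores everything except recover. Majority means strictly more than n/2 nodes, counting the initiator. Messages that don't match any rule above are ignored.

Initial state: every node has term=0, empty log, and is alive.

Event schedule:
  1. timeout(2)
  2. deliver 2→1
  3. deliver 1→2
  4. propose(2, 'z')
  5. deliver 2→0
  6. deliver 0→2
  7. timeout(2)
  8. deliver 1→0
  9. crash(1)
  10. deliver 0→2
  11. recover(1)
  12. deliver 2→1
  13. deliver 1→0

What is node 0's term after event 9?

1

step 1 timeout(2): 2={cand,t=1,log=-}
step 2 deliver 2→1: 1={foll,t=1,log=-}
step 3 deliver 1→2: 2={lead,t=1,log=-}
step 4 propose(2,'z'): 2={lead,t=1,log=z}
step 5 deliver 2→0: 0={foll,t=1,log=-}
step 6 deliver 0→2: —
step 7 timeout(2): 2={cand,t=2,log=z}
step 8 deliver 1→0: —
step 9 crash(1): 1={✗foll,t=1,log=-}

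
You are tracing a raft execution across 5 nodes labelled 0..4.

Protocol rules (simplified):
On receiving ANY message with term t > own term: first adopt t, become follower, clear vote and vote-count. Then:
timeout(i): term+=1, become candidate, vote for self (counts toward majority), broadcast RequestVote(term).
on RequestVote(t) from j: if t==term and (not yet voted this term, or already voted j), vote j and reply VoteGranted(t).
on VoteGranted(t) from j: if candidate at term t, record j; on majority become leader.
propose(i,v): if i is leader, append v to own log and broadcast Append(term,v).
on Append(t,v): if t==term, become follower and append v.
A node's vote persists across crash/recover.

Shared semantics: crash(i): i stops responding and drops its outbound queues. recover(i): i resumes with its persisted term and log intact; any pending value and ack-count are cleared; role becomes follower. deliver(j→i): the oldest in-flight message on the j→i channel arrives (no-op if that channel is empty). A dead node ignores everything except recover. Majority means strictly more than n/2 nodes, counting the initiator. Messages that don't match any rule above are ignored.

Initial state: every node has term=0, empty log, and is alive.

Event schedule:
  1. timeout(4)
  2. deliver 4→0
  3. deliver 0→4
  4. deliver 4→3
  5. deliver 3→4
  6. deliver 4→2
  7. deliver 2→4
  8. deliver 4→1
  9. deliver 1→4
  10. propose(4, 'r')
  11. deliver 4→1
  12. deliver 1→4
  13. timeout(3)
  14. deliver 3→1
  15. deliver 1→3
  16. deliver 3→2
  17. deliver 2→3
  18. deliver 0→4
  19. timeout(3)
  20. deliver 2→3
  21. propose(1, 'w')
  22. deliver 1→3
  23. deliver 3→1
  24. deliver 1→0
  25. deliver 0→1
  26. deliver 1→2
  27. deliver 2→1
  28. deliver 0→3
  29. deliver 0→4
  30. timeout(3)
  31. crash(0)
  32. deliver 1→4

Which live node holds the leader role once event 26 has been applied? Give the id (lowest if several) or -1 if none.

4

step 1 timeout(4): 4={cand,t=1,log=-}
step 2 deliver 4→0: 0={foll,t=1,log=-}
step 3 deliver 0→4: —
step 4 deliver 4→3: 3={foll,t=1,log=-}
step 5 deliver 3→4: 4={lead,t=1,log=-}
step 6 deliver 4→2: 2={foll,t=1,log=-}
step 7 deliver 2→4: —
step 8 deliver 4→1: 1={foll,t=1,log=-}
step 9 deliver 1→4: —
step 10 propose(4,'r'): 4={lead,t=1,log=r}
step 11 deliver 4→1: 1={foll,t=1,log=r}
step 12 deliver 1→4: —
step 13 timeout(3): 3={cand,t=2,log=-}
step 14 deliver 3→1: 1={foll,t=2,log=r}
step 15 deliver 1→3: —
step 16 deliver 3→2: 2={foll,t=2,log=-}
step 17 deliver 2→3: 3={lead,t=2,log=-}
step 18 deliver 0→4: —
step 19 timeout(3): 3={cand,t=3,log=-}
step 20 deliver 2→3: —
step 21 propose(1,'w'): —
step 22 deliver 1→3: —
step 23 deliver 3→1: 1={foll,t=3,log=r}
step 24 deliver 1→0: —
step 25 deliver 0→1: —
step 26 deliver 1→2: —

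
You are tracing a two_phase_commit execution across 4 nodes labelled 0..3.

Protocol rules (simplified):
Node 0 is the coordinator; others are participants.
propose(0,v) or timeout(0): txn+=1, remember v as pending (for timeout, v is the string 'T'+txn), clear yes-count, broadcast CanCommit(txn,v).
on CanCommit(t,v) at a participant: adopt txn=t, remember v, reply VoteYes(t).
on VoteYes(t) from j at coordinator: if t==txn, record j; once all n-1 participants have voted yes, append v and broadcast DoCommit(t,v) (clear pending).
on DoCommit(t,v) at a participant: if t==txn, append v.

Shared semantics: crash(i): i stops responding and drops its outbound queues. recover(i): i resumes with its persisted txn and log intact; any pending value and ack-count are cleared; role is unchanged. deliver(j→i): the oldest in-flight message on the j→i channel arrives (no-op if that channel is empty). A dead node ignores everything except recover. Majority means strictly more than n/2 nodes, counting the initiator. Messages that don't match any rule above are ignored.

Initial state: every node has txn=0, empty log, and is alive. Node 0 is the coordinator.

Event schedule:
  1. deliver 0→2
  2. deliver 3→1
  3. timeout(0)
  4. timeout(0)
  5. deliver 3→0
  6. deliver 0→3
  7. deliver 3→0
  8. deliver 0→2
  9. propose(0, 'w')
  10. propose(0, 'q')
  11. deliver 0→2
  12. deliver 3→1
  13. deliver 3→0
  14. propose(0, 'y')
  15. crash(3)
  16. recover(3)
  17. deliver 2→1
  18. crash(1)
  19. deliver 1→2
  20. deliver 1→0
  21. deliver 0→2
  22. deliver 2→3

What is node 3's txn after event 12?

1

[1] deliver 0→2 → ∅
[2] deliver 3→1 → ∅
[3] timeout(0) → N0(coor t1 [-])
[4] timeout(0) → N0(coor t2 [-])
[5] deliver 3→0 → ∅
[6] deliver 0→3 → N3(part t1 [-])
[7] deliver 3→0 → ∅
[8] deliver 0→2 → N2(part t1 [-])
[9] propose(0,'w') → N0(coor t3 [-])
[10] propose(0,'q') → N0(coor t4 [-])
[11] deliver 0→2 → N2(part t2 [-])
[12] deliver 3→1 → ∅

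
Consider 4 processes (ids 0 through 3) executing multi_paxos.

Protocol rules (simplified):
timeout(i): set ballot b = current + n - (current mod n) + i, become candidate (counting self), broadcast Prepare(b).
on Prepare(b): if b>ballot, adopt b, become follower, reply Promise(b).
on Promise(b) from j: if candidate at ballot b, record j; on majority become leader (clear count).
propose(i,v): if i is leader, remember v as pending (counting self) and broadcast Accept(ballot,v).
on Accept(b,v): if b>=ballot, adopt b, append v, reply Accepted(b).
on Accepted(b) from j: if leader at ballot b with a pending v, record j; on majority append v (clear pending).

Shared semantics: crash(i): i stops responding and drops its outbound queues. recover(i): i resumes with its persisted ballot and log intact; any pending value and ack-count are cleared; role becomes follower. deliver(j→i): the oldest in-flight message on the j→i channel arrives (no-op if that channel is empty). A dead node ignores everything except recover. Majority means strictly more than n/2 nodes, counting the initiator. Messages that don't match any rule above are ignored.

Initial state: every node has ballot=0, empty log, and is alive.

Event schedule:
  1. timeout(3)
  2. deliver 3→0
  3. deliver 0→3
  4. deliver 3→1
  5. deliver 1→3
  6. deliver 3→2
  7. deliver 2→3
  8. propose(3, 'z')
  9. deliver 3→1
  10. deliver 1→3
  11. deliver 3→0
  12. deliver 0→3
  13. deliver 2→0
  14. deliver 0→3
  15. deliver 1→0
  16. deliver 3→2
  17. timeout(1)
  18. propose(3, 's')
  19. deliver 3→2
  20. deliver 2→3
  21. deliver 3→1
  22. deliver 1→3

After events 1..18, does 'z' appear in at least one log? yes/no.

1. timeout(3):  <3:cand b7 ->
2. deliver 3→0:  <0:foll b7 ->
3. deliver 0→3:  nop
4. deliver 3→1:  <1:foll b7 ->
5. deliver 1→3:  <3:lead b7 ->
6. deliver 3→2:  <2:foll b7 ->
7. deliver 2→3:  nop
8. propose(3,'z'):  nop
9. deliver 3→1:  <1:foll b7 z>
10. deliver 1→3:  nop
11. deliver 3→0:  <0:foll b7 z>
12. deliver 0→3:  <3:lead b7 z>
13. deliver 2→0:  nop
14. deliver 0→3:  nop
15. deliver 1→0:  nop
16. deliver 3→2:  <2:foll b7 z>
17. timeout(1):  <1:cand b9 z>
18. propose(3,'s'):  nop

yes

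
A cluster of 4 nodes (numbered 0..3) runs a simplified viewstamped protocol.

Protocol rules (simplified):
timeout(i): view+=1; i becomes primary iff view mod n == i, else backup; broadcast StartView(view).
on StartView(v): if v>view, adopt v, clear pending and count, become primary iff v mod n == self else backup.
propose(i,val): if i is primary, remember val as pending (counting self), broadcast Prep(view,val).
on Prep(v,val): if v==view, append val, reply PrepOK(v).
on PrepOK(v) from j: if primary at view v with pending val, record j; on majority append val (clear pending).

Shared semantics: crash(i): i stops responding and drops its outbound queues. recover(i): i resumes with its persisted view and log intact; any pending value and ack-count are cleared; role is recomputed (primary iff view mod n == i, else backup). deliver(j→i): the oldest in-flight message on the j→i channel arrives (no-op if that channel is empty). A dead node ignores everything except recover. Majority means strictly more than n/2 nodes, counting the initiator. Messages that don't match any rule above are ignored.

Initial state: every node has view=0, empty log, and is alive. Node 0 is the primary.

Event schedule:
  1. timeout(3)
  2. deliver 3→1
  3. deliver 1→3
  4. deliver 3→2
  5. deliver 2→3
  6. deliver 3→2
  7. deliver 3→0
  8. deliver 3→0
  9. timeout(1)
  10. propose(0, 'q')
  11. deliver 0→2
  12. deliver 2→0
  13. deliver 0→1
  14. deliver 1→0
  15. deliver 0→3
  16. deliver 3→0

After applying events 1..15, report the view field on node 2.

1

e1 timeout(3): 3[back,v=1,-]
e2 deliver 3→1: 1[prim,v=1,-]
e3 deliver 1→3: ·
e4 deliver 3→2: 2[back,v=1,-]
e5 deliver 2→3: ·
e6 deliver 3→2: ·
e7 deliver 3→0: 0[back,v=1,-]
e8 deliver 3→0: ·
e9 timeout(1): 1[back,v=2,-]
e10 propose(0,'q'): ·
e11 deliver 0→2: ·
e12 deliver 2→0: ·
e13 deliver 0→1: ·
e14 deliver 1→0: 0[back,v=2,-]
e15 deliver 0→3: ·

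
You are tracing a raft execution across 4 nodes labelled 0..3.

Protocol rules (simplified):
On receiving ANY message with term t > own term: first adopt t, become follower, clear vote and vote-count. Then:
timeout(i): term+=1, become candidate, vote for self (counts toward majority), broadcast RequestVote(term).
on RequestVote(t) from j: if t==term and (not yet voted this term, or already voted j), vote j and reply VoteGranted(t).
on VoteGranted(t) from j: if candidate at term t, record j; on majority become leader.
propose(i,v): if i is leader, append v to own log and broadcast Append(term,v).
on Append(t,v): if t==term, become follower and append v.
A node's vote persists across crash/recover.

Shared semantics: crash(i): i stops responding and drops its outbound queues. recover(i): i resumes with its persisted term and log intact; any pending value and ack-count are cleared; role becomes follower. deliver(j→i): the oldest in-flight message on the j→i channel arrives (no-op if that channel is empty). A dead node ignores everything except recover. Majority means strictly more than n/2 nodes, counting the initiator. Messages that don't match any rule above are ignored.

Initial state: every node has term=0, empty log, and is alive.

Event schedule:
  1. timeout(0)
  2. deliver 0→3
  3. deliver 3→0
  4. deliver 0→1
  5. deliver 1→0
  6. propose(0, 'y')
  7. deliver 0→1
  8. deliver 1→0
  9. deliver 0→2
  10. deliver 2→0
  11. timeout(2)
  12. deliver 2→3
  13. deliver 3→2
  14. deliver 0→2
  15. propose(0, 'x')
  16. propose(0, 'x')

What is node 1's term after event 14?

1

step 1 timeout(0): 0={cand,t=1,log=-}
step 2 deliver 0→3: 3={foll,t=1,log=-}
step 3 deliver 3→0: —
step 4 deliver 0→1: 1={foll,t=1,log=-}
step 5 deliver 1→0: 0={lead,t=1,log=-}
step 6 propose(0,'y'): 0={lead,t=1,log=y}
step 7 deliver 0→1: 1={foll,t=1,log=y}
step 8 deliver 1→0: —
step 9 deliver 0→2: 2={foll,t=1,log=-}
step 10 deliver 2→0: —
step 11 timeout(2): 2={cand,t=2,log=-}
step 12 deliver 2→3: 3={foll,t=2,log=-}
step 13 deliver 3→2: —
step 14 deliver 0→2: —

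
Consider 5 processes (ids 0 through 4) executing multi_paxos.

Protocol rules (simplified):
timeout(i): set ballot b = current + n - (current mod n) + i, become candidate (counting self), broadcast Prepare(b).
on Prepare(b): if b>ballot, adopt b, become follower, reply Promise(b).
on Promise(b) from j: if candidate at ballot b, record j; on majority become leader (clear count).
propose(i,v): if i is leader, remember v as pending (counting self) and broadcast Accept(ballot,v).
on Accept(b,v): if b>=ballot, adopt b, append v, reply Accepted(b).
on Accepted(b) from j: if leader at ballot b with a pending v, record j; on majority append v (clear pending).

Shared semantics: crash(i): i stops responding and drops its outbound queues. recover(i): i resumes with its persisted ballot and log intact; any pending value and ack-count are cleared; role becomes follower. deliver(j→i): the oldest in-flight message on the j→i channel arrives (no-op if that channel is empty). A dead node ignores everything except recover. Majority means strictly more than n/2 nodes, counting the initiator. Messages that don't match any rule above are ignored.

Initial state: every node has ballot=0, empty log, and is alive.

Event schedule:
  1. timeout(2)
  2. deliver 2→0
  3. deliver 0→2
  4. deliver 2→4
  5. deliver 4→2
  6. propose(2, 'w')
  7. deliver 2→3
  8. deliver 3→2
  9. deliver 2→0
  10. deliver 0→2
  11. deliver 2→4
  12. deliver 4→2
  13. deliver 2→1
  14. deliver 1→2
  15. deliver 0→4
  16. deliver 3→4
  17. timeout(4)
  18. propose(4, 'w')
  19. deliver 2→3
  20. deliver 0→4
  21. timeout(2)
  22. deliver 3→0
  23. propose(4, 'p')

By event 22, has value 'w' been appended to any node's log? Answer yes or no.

yes

e1 timeout(2): 2[cand,b=7,-]
e2 deliver 2→0: 0[foll,b=7,-]
e3 deliver 0→2: ·
e4 deliver 2→4: 4[foll,b=7,-]
e5 deliver 4→2: 2[lead,b=7,-]
e6 propose(2,'w'): ·
e7 deliver 2→3: 3[foll,b=7,-]
e8 deliver 3→2: ·
e9 deliver 2→0: 0[foll,b=7,w]
e10 deliver 0→2: ·
e11 deliver 2→4: 4[foll,b=7,w]
e12 deliver 4→2: 2[lead,b=7,w]
e13 deliver 2→1: 1[foll,b=7,-]
e14 deliver 1→2: ·
e15 deliver 0→4: ·
e16 deliver 3→4: ·
e17 timeout(4): 4[cand,b=14,w]
e18 propose(4,'w'): ·
e19 deliver 2→3: 3[foll,b=7,w]
e20 deliver 0→4: ·
e21 timeout(2): 2[cand,b=12,w]
e22 deliver 3→0: ·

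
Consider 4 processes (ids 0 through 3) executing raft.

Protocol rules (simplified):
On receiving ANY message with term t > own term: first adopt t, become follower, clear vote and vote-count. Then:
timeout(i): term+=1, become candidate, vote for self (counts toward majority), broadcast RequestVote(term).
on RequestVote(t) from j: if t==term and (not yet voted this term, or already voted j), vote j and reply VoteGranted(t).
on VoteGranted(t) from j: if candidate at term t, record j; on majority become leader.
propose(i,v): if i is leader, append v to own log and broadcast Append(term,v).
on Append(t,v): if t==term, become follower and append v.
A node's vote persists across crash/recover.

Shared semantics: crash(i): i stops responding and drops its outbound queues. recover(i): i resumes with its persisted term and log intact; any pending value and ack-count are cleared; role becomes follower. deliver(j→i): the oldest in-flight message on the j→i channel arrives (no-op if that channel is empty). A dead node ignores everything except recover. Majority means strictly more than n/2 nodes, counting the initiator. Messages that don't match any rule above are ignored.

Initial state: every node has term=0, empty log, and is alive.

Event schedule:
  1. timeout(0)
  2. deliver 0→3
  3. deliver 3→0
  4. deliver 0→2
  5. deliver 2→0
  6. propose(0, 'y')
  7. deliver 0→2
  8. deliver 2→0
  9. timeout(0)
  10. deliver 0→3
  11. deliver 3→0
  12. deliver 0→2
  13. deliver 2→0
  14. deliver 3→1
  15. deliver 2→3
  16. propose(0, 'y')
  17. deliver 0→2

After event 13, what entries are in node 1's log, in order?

e1 timeout(0): 0[cand,t=1,-]
e2 deliver 0→3: 3[foll,t=1,-]
e3 deliver 3→0: ·
e4 deliver 0→2: 2[foll,t=1,-]
e5 deliver 2→0: 0[lead,t=1,-]
e6 propose(0,'y'): 0[lead,t=1,y]
e7 deliver 0→2: 2[foll,t=1,y]
e8 deliver 2→0: ·
e9 timeout(0): 0[cand,t=2,y]
e10 deliver 0→3: 3[foll,t=1,y]
e11 deliver 3→0: ·
e12 deliver 0→2: 2[foll,t=2,y]
e13 deliver 2→0: ·

empty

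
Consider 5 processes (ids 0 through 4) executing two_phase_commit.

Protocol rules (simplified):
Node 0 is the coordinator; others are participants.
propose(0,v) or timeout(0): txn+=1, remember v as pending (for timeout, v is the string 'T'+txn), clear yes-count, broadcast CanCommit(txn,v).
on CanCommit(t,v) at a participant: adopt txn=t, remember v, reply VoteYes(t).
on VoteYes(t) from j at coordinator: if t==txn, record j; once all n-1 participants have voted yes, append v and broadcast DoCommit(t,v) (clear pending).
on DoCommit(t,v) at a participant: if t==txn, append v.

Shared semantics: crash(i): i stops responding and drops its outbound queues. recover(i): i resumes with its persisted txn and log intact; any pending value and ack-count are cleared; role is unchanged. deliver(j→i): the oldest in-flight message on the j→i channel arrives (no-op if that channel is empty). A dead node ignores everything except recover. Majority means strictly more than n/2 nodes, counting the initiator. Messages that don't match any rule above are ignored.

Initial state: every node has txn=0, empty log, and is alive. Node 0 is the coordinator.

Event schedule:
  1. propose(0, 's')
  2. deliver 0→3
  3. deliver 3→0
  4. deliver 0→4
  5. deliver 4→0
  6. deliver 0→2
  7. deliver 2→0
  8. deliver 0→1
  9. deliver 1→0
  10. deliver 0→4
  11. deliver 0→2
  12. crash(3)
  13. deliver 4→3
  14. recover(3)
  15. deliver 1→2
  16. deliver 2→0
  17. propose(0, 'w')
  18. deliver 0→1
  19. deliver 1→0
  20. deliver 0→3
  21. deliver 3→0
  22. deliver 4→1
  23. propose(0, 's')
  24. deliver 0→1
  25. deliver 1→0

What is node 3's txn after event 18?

1. propose(0,'s'):  <0:coor t1 ->
2. deliver 0→3:  <3:part t1 ->
3. deliver 3→0:  nop
4. deliver 0→4:  <4:part t1 ->
5. deliver 4→0:  nop
6. deliver 0→2:  <2:part t1 ->
7. deliver 2→0:  nop
8. deliver 0→1:  <1:part t1 ->
9. deliver 1→0:  <0:coor t1 s>
10. deliver 0→4:  <4:part t1 s>
11. deliver 0→2:  <2:part t1 s>
12. crash(3):  <3:✗part t1 ->
13. deliver 4→3:  nop
14. recover(3):  <3:part t1 ->
15. deliver 1→2:  nop
16. deliver 2→0:  nop
17. propose(0,'w'):  <0:coor t2 s>
18. deliver 0→1:  <1:part t1 s>

1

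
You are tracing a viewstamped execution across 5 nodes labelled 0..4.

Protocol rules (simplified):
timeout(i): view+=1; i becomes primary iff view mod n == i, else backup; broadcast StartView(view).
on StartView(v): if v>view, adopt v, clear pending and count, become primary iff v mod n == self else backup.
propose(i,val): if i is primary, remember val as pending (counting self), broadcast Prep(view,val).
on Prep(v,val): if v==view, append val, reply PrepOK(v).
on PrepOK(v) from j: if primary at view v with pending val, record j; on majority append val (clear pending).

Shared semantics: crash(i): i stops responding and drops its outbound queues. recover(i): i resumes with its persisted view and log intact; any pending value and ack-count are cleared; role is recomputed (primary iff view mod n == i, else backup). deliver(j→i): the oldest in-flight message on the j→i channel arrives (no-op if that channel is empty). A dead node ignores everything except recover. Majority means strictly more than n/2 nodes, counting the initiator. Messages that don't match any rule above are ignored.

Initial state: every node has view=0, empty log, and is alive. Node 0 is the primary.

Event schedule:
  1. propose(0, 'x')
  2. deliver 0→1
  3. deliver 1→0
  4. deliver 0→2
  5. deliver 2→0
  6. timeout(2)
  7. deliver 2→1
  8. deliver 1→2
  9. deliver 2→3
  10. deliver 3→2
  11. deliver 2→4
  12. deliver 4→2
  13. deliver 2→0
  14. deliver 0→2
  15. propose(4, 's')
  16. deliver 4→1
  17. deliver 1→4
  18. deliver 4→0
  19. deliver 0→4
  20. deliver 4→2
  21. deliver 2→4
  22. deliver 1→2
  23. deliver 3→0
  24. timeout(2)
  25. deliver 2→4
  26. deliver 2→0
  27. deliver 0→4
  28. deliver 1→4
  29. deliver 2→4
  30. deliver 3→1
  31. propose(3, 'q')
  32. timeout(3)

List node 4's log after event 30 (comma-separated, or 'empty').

e1 propose(0,'x'): ·
e2 deliver 0→1: 1[back,v=0,x]
e3 deliver 1→0: ·
e4 deliver 0→2: 2[back,v=0,x]
e5 deliver 2→0: 0[prim,v=0,x]
e6 timeout(2): 2[back,v=1,x]
e7 deliver 2→1: 1[prim,v=1,x]
e8 deliver 1→2: ·
e9 deliver 2→3: 3[back,v=1,-]
e10 deliver 3→2: ·
e11 deliver 2→4: 4[back,v=1,-]
e12 deliver 4→2: ·
e13 deliver 2→0: 0[back,v=1,x]
e14 deliver 0→2: ·
e15 propose(4,'s'): ·
e16 deliver 4→1: ·
e17 deliver 1→4: ·
e18 deliver 4→0: ·
e19 deliver 0→4: ·
e20 deliver 4→2: ·
e21 deliver 2→4: ·
e22 deliver 1→2: ·
e23 deliver 3→0: ·
e24 timeout(2): 2[prim,v=2,x]
e25 deliver 2→4: 4[back,v=2,-]
e26 deliver 2→0: 0[back,v=2,x]
e27 deliver 0→4: ·
e28 deliver 1→4: ·
e29 deliver 2→4: ·
e30 deliver 3→1: ·

empty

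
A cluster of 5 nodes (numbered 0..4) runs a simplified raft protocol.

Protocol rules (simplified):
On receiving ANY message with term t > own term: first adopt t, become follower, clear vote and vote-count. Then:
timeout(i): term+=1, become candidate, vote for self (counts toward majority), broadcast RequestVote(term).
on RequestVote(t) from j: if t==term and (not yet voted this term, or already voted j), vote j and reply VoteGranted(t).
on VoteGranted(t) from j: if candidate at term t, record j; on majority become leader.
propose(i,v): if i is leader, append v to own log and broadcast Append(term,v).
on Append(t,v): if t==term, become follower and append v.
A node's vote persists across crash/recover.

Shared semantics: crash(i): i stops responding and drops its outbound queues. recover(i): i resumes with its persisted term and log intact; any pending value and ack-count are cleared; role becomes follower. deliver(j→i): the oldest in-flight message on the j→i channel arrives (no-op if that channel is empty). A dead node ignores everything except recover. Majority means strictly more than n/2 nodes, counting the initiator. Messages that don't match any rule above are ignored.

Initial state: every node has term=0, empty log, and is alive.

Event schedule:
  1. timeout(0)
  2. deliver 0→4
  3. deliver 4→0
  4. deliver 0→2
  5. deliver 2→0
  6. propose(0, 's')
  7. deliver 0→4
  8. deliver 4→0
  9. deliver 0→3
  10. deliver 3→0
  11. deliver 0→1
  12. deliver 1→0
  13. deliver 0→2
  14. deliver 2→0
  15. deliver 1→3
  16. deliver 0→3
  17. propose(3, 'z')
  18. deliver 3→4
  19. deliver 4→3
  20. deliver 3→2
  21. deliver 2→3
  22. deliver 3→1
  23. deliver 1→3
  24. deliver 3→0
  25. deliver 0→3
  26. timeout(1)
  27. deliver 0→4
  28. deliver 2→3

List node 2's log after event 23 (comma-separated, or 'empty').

[1] timeout(0) → N0(cand t1 [-])
[2] deliver 0→4 → N4(foll t1 [-])
[3] deliver 4→0 → ∅
[4] deliver 0→2 → N2(foll t1 [-])
[5] deliver 2→0 → N0(lead t1 [-])
[6] propose(0,'s') → N0(lead t1 [s])
[7] deliver 0→4 → N4(foll t1 [s])
[8] deliver 4→0 → ∅
[9] deliver 0→3 → N3(foll t1 [-])
[10] deliver 3→0 → ∅
[11] deliver 0→1 → N1(foll t1 [-])
[12] deliver 1→0 → ∅
[13] deliver 0→2 → N2(foll t1 [s])
[14] deliver 2→0 → ∅
[15] deliver 1→3 → ∅
[16] deliver 0→3 → N3(foll t1 [s])
[17] propose(3,'z') → ∅
[18] deliver 3→4 → ∅
[19] deliver 4→3 → ∅
[20] deliver 3→2 → ∅
[21] deliver 2→3 → ∅
[22] deliver 3→1 → ∅
[23] deliver 1→3 → ∅

s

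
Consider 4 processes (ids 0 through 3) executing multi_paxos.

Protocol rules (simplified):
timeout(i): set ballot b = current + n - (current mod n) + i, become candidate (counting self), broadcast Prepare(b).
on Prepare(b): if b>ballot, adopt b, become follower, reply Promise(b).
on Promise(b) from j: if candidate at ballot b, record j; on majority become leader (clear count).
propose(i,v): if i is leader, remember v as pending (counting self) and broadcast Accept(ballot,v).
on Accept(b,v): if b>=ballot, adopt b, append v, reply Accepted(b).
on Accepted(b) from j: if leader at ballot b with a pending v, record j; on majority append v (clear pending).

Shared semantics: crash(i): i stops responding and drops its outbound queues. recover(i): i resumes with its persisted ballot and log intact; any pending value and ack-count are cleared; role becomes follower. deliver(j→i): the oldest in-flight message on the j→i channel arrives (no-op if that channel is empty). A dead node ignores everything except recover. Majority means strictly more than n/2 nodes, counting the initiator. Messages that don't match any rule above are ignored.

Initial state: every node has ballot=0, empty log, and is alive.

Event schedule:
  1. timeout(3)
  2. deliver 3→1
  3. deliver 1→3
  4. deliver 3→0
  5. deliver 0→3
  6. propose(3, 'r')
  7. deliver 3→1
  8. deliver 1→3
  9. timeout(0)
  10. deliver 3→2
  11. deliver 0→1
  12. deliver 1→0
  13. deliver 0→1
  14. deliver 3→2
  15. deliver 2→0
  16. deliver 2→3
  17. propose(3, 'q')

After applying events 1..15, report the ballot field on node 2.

after 1 — timeout(3): n3:cand/b7/[-]
after 2 — deliver 3→1: n1:foll/b7/[-]
after 3 — deliver 1→3: ·
after 4 — deliver 3→0: n0:foll/b7/[-]
after 5 — deliver 0→3: n3:lead/b7/[-]
after 6 — propose(3,'r'): ·
after 7 — deliver 3→1: n1:foll/b7/[r]
after 8 — deliver 1→3: ·
after 9 — timeout(0): n0:cand/b8/[-]
after 10 — deliver 3→2: n2:foll/b7/[-]
after 11 — deliver 0→1: n1:foll/b8/[r]
after 12 — deliver 1→0: ·
after 13 — deliver 0→1: ·
after 14 — deliver 3→2: n2:foll/b7/[r]
after 15 — deliver 2→0: ·

7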